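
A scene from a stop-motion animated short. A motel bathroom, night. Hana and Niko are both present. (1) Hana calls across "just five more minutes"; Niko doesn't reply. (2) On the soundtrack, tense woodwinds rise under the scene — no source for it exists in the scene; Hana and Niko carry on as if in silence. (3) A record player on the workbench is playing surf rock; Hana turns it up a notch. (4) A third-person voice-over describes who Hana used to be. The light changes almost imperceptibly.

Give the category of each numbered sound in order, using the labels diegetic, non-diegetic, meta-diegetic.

diegetic, non-diegetic, diegetic, non-diegetic

(1) is diegetic: on-screen dialogue — Hana speaks and Niko is there to hear.
(2) is non-diegetic: it has no source in the story world and no character can hear it — it's underscore.
(3) is diegetic: the music comes from an on-screen device that Hana responds to.
(4) external voice-over — not a character, not heard by anyone in the scene → non-diegetic.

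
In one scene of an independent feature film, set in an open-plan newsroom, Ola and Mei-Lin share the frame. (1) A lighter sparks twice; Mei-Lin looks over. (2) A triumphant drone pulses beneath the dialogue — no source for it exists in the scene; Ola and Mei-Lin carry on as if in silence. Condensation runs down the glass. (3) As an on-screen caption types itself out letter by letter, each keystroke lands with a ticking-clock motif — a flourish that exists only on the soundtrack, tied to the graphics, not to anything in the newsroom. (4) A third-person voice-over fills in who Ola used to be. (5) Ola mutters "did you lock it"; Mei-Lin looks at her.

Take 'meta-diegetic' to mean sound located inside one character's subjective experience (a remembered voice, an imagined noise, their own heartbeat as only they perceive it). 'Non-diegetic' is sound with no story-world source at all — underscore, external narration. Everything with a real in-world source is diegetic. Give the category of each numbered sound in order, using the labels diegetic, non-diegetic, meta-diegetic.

diegetic, non-diegetic, non-diegetic, non-diegetic, diegetic

Sound (1): an in-world source (a lighter); characters could hear it, so diegetic.
(2) nothing in the newsroom produces it and the characters don't hear it — pure soundtrack → non-diegetic.
(3) the caption isn't part of the story world, so neither is the sound tied to it → non-diegetic.
(4) is non-diegetic: external voice-over — not a character, not heard by anyone in the scene.
(5) is diegetic: spoken by a character present in the story world.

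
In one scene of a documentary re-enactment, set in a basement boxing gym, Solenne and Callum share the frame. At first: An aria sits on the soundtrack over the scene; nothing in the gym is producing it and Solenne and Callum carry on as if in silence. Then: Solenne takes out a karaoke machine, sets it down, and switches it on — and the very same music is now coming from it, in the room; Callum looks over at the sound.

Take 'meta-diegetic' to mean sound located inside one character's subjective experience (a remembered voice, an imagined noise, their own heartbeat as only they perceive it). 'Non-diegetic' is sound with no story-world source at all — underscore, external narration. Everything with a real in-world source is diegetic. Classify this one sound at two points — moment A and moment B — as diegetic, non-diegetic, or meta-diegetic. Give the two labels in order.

Moment A: no in-world source exists and no character can hear it — underscore → non-diegetic.
Moment B: a karaoke machine is now a real source in the story world and the characters hear it → diegetic.

non-diegetic, diegetic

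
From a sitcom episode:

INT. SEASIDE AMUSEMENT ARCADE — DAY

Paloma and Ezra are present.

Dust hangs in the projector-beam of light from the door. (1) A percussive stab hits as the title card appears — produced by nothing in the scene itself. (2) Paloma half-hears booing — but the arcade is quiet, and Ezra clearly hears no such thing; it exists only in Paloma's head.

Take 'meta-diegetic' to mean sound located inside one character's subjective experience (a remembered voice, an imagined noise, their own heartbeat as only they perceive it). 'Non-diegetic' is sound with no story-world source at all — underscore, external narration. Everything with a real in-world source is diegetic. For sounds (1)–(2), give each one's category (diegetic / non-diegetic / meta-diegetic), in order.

(1) an editorial stinger — it belongs to the cut, not the story world → non-diegetic.
(2) subjective to Paloma: the arcade is silent and Ezra hears nothing → meta-diegetic.

non-diegetic, meta-diegetic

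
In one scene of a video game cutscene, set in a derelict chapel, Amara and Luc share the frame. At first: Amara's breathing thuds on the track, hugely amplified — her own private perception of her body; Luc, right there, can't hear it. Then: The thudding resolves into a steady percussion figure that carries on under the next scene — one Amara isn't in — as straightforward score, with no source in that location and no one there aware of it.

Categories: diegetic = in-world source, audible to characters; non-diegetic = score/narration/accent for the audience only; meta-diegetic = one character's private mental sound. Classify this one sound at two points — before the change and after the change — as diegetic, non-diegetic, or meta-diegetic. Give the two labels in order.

meta-diegetic, non-diegetic

Before the change: it's Amara's subjective body sound, inaudible to Luc → meta-diegetic.
After the change: detached from Amara and playing as sourceless score over a scene she isn't in — for the audience only → non-diegetic.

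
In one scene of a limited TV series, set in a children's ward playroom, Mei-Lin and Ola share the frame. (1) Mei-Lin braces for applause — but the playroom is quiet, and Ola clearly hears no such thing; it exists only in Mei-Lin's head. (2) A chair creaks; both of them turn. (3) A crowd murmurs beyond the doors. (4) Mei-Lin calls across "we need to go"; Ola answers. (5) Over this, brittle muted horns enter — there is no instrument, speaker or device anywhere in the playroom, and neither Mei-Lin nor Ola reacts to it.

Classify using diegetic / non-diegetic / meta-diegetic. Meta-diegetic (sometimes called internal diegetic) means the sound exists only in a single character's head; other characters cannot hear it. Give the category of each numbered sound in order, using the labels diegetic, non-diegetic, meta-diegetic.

Sound (1): Mei-Lin alone 'hears' it — an imagined sound, not present in the space, so meta-diegetic.
(2) is diegetic: an in-world source (a chair); characters could hear it.
(3) is diegetic: ambient/room sound belonging to the story's physical space.
Sound (4): on-screen dialogue — Mei-Lin speaks and Ola is there to hear, so diegetic.
(5) is non-diegetic: it has no source in the story world and no character can hear it — it's underscore.

meta-diegetic, diegetic, diegetic, diegetic, non-diegetic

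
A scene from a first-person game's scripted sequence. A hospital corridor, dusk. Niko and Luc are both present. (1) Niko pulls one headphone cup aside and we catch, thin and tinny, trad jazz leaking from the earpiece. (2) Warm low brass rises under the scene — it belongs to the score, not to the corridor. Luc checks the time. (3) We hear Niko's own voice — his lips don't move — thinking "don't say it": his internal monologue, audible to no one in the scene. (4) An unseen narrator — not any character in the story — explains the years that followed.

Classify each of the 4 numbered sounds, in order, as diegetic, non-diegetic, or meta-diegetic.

(1) the earpiece is a real device on Niko's head — source music → diegetic.
Sound (2): score with no on-screen or off-screen source; it exists for the audience alone, so non-diegetic.
(3) internal monologue — inside Niko's mind, not spoken into the scene → meta-diegetic.
(4) is non-diegetic: external voice-over — not a character, not heard by anyone in the scene.

diegetic, non-diegetic, meta-diegetic, non-diegetic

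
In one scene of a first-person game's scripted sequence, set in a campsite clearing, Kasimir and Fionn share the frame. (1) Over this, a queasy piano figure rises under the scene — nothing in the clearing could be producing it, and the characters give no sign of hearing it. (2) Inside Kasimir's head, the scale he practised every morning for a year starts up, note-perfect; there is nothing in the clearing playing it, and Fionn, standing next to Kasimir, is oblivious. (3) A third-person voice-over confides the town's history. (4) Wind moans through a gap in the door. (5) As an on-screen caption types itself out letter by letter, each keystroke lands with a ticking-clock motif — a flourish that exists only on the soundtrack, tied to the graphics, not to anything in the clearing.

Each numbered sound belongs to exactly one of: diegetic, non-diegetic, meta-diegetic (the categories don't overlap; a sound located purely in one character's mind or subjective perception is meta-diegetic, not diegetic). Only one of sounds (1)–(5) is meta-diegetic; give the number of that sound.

Sound (1): score with no on-screen or off-screen source; it exists for the audience alone, so non-diegetic.
(2) the music is a memory playing inside Kasimir's mind alone; no real-world source, Fionn can't hear it → meta-diegetic.
(3) is non-diegetic: external voice-over — not a character, not heard by anyone in the scene.
Sound (4): ambient/room sound belonging to the story's physical space, so diegetic.
Sound (5): the caption isn't part of the story world, so neither is the sound tied to it, so non-diegetic.
Only (2) is meta-diegetic.

2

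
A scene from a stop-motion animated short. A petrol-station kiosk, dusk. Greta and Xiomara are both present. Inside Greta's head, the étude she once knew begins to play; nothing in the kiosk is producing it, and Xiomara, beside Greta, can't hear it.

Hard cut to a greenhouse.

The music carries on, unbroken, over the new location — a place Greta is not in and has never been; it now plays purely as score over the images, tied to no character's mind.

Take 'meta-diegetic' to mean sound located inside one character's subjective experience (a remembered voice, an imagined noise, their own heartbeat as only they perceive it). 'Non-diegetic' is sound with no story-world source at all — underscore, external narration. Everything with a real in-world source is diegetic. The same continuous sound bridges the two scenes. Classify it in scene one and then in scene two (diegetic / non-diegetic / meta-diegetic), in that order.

Scene one: the music exists only inside Greta's mind; Xiomara can't hear it → meta-diegetic.
Scene two: it's detached from Greta entirely and plays over unrelated images with no in-world source — conventional underscore → non-diegetic.

meta-diegetic, non-diegetic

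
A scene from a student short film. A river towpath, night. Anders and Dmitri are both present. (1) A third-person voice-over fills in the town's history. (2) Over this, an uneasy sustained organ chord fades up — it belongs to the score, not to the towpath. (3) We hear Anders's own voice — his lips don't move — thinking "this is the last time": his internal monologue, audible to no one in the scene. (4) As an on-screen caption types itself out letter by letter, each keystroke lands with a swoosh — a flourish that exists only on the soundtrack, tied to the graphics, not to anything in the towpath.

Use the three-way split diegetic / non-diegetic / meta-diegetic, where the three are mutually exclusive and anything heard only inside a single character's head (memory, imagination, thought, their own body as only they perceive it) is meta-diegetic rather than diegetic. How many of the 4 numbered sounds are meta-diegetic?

1

Sound (1): commentary laid over the scene from outside the fiction, so non-diegetic.
(2) is non-diegetic: it has no source in the story world and no character can hear it — it's underscore.
(3) is meta-diegetic: internal monologue — inside Anders's mind, not spoken into the scene.
Sound (4): the caption isn't part of the story world, so neither is the sound tied to it, so non-diegetic.
Meta-diegetic: (3) — that's 1.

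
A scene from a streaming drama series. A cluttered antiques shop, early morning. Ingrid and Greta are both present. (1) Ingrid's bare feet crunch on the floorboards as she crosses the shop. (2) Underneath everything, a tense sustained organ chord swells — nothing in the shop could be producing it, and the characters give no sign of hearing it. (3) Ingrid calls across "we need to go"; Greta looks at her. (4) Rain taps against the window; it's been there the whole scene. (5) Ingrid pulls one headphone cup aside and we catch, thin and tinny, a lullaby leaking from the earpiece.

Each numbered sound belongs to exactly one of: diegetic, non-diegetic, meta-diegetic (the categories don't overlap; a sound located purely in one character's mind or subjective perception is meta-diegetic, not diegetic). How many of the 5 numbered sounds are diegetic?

Sound (1): Ingrid's footsteps are produced in the story world, so diegetic.
Sound (2): score with no on-screen or off-screen source; it exists for the audience alone, so non-diegetic.
(3) is diegetic: spoken by a character present in the story world.
Sound (4): ambient/room sound belonging to the story's physical space, so diegetic.
Sound (5): the headphones are an on-screen source, so diegetic.
So 4 of the 5 are diegetic: (1), (3), (4), (5).

4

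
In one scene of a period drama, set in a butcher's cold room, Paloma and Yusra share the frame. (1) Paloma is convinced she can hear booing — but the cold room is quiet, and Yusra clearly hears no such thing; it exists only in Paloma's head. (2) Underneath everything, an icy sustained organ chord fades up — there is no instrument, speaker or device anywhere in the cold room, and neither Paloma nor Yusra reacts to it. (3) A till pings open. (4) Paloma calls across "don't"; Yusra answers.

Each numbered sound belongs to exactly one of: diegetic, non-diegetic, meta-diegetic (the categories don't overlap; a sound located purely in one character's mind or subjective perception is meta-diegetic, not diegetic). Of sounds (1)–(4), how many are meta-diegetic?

(1) is meta-diegetic: Paloma alone 'hears' it — an imagined sound, not present in the space.
(2) score with no on-screen or off-screen source; it exists for the audience alone → non-diegetic.
(3) is diegetic: an in-world source (a till); characters could hear it.
(4) spoken by a character present in the story world → diegetic.
Meta-diegetic: (1) — that's 1.

1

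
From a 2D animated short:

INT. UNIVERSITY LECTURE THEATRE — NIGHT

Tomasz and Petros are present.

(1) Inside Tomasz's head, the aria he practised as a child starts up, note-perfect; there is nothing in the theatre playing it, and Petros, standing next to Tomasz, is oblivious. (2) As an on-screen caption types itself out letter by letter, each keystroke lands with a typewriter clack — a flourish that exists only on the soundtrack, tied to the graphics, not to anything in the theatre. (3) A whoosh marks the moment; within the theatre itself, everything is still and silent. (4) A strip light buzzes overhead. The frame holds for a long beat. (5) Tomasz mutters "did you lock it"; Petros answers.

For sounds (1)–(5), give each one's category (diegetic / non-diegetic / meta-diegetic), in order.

(1) is meta-diegetic: it lives in Tomasz's subjectivity, not in the theatre.
(2) is non-diegetic: it accompanies on-screen graphics, not anything inside the story world.
Sound (3): nothing in the scene produces it; it's an accent added for the audience, so non-diegetic.
Sound (4): a strip light is part of the location's real environment, so diegetic.
(5) is diegetic: on-screen dialogue — Tomasz speaks and Petros is there to hear.

meta-diegetic, non-diegetic, non-diegetic, diegetic, diegetic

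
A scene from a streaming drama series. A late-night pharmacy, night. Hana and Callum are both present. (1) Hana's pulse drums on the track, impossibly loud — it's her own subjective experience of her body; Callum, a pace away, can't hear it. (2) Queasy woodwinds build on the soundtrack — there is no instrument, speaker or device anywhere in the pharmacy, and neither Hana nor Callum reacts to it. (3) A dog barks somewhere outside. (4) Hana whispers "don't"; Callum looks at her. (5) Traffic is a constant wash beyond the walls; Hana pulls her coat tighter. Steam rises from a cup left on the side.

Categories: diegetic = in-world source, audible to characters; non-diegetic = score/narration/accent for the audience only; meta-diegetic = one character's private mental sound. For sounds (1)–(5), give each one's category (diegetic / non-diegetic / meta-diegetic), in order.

(1) is meta-diegetic: it's Hana's internal bodily sensation rendered as sound; only Hana 'hears' it.
(2) nothing in the pharmacy produces it and the characters don't hear it — pure soundtrack → non-diegetic.
(3) is diegetic: an in-world source (a dog); characters could hear it.
(4) is diegetic: Hana is a character speaking aloud in the scene.
(5) is diegetic: it's the actual ambient sound of the location.

meta-diegetic, non-diegetic, diegetic, diegetic, diegetic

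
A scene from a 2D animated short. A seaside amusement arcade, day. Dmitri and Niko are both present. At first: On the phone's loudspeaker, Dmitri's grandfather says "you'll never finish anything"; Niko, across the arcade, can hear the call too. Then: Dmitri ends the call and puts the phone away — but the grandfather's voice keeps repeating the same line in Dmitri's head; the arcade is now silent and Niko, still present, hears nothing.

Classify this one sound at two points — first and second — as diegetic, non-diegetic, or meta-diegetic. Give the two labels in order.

diegetic, meta-diegetic

First: the loudspeaker is an in-world source; both Dmitri and Niko hear the call → diegetic.
Second: with the phone off, the voice continues only as Dmitri's private mental replay — Niko can't hear it → meta-diegetic.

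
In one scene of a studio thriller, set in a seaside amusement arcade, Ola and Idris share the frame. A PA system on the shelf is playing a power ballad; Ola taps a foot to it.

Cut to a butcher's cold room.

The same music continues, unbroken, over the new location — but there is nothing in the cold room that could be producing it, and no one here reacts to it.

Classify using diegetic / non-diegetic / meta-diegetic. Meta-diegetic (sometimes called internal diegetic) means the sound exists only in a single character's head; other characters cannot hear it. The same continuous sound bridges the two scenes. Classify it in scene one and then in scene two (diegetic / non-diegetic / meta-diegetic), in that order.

diegetic, non-diegetic

Scene one: a PA system is an on-screen source and Ola reacts to it → diegetic.
Scene two: there is no source in the cold room and no one hears it — it's now underscore → non-diegetic.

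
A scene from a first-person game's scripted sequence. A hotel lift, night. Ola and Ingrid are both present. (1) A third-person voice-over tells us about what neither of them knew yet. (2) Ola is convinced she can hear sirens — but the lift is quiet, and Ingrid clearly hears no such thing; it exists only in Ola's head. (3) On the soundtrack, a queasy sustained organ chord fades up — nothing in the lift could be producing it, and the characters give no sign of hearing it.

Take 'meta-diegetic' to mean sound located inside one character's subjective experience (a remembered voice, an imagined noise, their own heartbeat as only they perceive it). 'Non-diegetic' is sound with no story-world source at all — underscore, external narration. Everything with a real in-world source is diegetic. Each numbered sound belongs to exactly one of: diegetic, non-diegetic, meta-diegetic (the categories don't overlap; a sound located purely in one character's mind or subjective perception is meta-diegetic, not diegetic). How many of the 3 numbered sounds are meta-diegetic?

1

Sound (1): external voice-over — not a character, not heard by anyone in the scene, so non-diegetic.
(2) Ola alone 'hears' it — an imagined sound, not present in the space → meta-diegetic.
(3) is non-diegetic: it has no source in the story world and no character can hear it — it's underscore.
Meta-diegetic: (2) — that's 1.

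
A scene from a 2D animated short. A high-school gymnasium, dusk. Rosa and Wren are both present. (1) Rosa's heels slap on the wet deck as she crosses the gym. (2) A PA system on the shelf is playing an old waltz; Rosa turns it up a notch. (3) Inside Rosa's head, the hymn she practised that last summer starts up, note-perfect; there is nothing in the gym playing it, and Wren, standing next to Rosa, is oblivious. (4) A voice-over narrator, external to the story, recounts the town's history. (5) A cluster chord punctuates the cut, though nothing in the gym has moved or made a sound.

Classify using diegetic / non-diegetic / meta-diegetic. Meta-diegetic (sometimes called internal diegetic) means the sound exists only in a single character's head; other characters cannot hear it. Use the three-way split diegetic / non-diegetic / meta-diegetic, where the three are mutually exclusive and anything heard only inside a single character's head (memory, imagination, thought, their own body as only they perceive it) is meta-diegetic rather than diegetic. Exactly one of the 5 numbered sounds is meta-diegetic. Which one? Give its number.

3

(1) it's the physical sound of Rosa moving in the space → diegetic.
(2) source music from a PA system, which exists in the story world → diegetic.
(3) it lives in Rosa's subjectivity, not in the gym → meta-diegetic.
Sound (4): commentary laid over the scene from outside the fiction, so non-diegetic.
(5) is non-diegetic: it's a sound-design accent with no in-world source; no one in the scene can hear it.
Only (3) is meta-diegetic.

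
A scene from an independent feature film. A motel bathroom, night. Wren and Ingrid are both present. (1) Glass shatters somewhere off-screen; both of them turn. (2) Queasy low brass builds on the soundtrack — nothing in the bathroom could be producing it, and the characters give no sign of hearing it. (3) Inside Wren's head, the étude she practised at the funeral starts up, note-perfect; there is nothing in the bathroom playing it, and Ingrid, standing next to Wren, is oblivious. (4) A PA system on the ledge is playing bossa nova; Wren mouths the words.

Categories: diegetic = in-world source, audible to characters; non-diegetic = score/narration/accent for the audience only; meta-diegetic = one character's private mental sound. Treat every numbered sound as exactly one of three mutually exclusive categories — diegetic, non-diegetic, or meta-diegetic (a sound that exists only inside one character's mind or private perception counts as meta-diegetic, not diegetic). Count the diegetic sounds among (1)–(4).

(1) glass is a real object/event in the scene's world → diegetic.
(2) is non-diegetic: score with no on-screen or off-screen source; it exists for the audience alone.
(3) is meta-diegetic: remembered music, private to Wren — Ingrid is oblivious because it isn't in the room.
(4) is diegetic: source music from a PA system, which exists in the story world.
Diegetic: (1), (4) — that's 2.

2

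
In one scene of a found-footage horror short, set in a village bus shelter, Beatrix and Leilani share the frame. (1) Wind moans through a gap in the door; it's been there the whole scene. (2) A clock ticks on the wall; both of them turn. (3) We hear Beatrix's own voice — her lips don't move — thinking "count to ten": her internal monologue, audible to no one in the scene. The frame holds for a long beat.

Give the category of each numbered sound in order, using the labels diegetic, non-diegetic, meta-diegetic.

diegetic, diegetic, meta-diegetic

(1) is diegetic: ambient/room sound belonging to the story's physical space.
(2) is diegetic: an in-world source (a clock); characters could hear it.
(3) is meta-diegetic: it's Beatrix's unspoken thought, heard only by the audience via her subjectivity.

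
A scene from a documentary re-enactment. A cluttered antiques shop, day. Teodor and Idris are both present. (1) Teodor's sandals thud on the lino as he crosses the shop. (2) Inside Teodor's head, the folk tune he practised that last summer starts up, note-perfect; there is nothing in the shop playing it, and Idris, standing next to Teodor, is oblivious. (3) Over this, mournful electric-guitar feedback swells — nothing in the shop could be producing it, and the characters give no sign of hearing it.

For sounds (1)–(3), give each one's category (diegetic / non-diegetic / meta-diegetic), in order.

(1) it's the physical sound of Teodor moving in the space → diegetic.
(2) remembered music, private to Teodor — Idris is oblivious because it isn't in the room → meta-diegetic.
(3) nothing in the shop produces it and the characters don't hear it — pure soundtrack → non-diegetic.

diegetic, meta-diegetic, non-diegetic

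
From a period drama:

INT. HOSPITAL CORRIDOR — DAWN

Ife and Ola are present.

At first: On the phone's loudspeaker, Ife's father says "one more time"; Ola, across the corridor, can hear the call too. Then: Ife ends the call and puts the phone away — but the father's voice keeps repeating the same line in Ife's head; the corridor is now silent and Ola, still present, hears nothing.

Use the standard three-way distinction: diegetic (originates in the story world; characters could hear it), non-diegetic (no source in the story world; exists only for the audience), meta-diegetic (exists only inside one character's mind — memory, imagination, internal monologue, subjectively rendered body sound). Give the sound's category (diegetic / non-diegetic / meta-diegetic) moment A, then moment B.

diegetic, meta-diegetic

Moment A: the loudspeaker is an in-world source; both Ife and Ola hear the call → diegetic.
Moment B: with the phone off, the voice continues only as Ife's private mental replay — Ola can't hear it → meta-diegetic.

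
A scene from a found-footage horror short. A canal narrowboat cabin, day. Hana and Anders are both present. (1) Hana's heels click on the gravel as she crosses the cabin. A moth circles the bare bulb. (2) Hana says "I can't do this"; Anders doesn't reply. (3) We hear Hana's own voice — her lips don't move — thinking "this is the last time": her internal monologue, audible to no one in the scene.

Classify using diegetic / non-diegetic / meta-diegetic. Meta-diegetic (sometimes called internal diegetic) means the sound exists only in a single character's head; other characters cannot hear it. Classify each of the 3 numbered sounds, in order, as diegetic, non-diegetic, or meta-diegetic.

diegetic, diegetic, meta-diegetic

Sound (1): Hana's footsteps are produced in the story world, so diegetic.
(2) is diegetic: on-screen dialogue — Hana speaks and Anders is there to hear.
(3) internal monologue — inside Hana's mind, not spoken into the scene → meta-diegetic.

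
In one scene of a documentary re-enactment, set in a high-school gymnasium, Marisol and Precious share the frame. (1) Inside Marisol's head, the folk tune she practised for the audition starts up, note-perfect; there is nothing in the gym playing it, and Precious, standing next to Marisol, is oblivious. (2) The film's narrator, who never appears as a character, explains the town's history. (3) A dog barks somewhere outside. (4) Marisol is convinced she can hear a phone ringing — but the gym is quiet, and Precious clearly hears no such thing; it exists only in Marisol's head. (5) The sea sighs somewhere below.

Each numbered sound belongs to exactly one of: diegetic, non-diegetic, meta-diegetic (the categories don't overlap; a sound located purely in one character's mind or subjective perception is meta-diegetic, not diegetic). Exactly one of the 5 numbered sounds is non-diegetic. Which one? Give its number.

2

Sound (1): it lives in Marisol's subjectivity, not in the gym, so meta-diegetic.
Sound (2): external voice-over — not a character, not heard by anyone in the scene, so non-diegetic.
(3) a dog is a real object/event in the scene's world → diegetic.
(4) is meta-diegetic: subjective to Marisol: the gym is silent and Precious hears nothing.
Sound (5): ambient/room sound belonging to the story's physical space, so diegetic.
Only (2) is non-diegetic.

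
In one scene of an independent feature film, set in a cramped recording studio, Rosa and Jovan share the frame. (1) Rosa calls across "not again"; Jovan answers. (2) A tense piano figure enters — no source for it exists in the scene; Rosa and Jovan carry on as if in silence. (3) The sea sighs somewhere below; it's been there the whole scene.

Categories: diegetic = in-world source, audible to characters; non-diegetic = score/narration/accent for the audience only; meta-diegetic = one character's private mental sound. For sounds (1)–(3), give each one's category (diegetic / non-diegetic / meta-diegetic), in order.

diegetic, non-diegetic, diegetic

(1) is diegetic: spoken by a character present in the story world.
Sound (2): nothing in the booth produces it and the characters don't hear it — pure soundtrack, so non-diegetic.
Sound (3): the sea is part of the location's real environment, so diegetic.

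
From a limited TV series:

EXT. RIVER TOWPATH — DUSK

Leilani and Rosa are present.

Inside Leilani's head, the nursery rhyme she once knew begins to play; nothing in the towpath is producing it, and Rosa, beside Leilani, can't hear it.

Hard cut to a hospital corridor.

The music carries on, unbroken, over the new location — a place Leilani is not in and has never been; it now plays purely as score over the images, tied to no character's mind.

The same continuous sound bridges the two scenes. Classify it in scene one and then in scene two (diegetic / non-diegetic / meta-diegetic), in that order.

meta-diegetic, non-diegetic

Scene one: the music exists only inside Leilani's mind; Rosa can't hear it → meta-diegetic.
Scene two: it's detached from Leilani entirely and plays over unrelated images with no in-world source — conventional underscore → non-diegetic.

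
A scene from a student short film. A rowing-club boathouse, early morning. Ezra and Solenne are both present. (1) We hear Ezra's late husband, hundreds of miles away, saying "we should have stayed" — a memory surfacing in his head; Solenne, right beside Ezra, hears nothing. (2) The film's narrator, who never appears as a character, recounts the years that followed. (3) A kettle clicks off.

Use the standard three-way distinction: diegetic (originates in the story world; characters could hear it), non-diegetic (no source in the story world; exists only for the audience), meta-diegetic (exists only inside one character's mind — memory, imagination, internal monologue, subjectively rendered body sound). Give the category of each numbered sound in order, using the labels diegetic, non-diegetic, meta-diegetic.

(1) is meta-diegetic: it's Ezra's recollection rendered as sound; the other character can't hear it.
Sound (2): external voice-over — not a character, not heard by anyone in the scene, so non-diegetic.
Sound (3): an in-world source (a kettle); characters could hear it, so diegetic.

meta-diegetic, non-diegetic, diegetic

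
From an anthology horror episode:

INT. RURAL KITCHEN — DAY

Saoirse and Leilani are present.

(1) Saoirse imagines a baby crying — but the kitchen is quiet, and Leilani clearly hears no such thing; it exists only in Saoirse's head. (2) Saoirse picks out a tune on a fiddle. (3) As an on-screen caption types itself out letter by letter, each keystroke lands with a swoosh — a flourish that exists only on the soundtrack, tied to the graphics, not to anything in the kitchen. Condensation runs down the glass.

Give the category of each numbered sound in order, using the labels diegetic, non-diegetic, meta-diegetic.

Sound (1): subjective to Saoirse: the kitchen is silent and Leilani hears nothing, so meta-diegetic.
(2) is diegetic: a character is playing a fiddle on screen.
(3) is non-diegetic: the caption isn't part of the story world, so neither is the sound tied to it.

meta-diegetic, diegetic, non-diegetic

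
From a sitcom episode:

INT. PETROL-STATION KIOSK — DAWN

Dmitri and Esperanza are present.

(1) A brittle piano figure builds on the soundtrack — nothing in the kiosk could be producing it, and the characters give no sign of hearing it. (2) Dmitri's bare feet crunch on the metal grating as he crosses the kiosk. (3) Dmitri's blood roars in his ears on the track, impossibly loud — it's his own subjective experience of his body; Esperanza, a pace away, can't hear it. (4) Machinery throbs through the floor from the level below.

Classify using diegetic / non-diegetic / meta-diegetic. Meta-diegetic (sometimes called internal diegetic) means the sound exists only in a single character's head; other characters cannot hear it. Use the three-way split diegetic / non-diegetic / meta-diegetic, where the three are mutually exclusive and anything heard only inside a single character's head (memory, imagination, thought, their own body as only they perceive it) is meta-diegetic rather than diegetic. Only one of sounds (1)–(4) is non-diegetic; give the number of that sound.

1

Sound (1): nothing in the kiosk produces it and the characters don't hear it — pure soundtrack, so non-diegetic.
Sound (2): Dmitri's footsteps are produced in the story world, so diegetic.
(3) is meta-diegetic: point-of-audition from inside Dmitri's body; not a sound in the room.
(4) is diegetic: ambient/room sound belonging to the story's physical space.
Only (1) is non-diegetic.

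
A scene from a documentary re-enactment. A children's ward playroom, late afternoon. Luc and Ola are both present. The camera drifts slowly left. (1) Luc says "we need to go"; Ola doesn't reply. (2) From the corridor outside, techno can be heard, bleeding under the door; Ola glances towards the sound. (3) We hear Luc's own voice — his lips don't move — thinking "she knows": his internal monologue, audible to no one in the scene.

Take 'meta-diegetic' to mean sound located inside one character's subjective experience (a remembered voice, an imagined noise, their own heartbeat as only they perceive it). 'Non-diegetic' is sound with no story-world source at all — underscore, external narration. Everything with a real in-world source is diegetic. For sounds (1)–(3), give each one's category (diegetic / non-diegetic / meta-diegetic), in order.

(1) is diegetic: Luc is a character speaking aloud in the scene.
Sound (2): it's coming from the corridor outside — a location within the story world — and Ola reacts, so diegetic.
(3) internal monologue — inside Luc's mind, not spoken into the scene → meta-diegetic.

diegetic, diegetic, meta-diegetic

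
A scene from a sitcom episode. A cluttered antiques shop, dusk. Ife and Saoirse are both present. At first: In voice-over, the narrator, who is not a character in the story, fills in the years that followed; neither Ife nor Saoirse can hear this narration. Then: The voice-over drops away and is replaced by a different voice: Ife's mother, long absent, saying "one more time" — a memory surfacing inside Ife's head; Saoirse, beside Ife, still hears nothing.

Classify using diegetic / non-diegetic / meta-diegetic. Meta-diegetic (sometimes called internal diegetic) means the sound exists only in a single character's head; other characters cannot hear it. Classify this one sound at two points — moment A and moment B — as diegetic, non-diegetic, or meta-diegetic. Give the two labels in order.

Moment A: the external narrator addresses only the audience — outside the story world → non-diegetic.
Moment B: the replacement voice is a memory inside Ife's mind specifically → meta-diegetic.

non-diegetic, meta-diegetic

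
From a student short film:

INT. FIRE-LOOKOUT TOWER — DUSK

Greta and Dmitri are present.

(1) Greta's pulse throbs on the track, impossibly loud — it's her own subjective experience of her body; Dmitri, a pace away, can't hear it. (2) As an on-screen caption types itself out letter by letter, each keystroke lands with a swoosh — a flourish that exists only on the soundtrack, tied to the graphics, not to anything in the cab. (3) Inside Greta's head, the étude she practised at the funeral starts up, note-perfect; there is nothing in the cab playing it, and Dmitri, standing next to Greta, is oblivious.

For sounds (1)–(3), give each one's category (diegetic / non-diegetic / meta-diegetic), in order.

meta-diegetic, non-diegetic, meta-diegetic

(1) is meta-diegetic: point-of-audition from inside Greta's body; not a sound in the room.
(2) the caption isn't part of the story world, so neither is the sound tied to it → non-diegetic.
(3) it lives in Greta's subjectivity, not in the cab → meta-diegetic.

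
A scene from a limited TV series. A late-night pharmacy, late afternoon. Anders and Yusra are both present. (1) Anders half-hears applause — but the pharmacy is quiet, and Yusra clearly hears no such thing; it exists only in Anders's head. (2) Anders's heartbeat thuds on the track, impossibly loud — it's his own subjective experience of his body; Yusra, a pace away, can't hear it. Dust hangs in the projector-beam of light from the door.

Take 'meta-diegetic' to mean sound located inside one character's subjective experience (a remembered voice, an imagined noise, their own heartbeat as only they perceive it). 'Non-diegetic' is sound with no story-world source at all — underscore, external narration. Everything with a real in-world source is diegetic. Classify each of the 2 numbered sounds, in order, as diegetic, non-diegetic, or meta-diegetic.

meta-diegetic, meta-diegetic

(1) is meta-diegetic: Anders alone 'hears' it — an imagined sound, not present in the space.
(2) is meta-diegetic: it's Anders's internal bodily sensation rendered as sound; only Anders 'hears' it.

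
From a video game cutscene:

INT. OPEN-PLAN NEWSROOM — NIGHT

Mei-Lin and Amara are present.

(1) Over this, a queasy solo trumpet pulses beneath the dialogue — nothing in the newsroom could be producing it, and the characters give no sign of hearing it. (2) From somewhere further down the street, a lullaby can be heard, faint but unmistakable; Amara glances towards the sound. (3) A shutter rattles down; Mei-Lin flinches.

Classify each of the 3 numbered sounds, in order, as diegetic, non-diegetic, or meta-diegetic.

Sound (1): it has no source in the story world and no character can hear it — it's underscore, so non-diegetic.
(2) it's coming from somewhere further down the street — a location within the story world — and Amara reacts → diegetic.
Sound (3): an in-world source (a shutter); characters could hear it, so diegetic.

non-diegetic, diegetic, diegetic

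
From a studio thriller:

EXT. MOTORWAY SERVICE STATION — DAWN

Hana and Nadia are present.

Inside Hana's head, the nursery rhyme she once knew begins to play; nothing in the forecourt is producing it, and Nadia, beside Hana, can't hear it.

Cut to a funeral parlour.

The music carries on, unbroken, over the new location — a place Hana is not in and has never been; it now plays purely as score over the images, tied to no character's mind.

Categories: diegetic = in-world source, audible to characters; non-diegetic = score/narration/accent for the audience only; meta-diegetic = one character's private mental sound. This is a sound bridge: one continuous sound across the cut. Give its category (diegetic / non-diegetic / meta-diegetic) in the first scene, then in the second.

Scene one: the music exists only inside Hana's mind; Nadia can't hear it → meta-diegetic.
Scene two: it's detached from Hana entirely and plays over unrelated images with no in-world source — conventional underscore → non-diegetic.

meta-diegetic, non-diegetic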